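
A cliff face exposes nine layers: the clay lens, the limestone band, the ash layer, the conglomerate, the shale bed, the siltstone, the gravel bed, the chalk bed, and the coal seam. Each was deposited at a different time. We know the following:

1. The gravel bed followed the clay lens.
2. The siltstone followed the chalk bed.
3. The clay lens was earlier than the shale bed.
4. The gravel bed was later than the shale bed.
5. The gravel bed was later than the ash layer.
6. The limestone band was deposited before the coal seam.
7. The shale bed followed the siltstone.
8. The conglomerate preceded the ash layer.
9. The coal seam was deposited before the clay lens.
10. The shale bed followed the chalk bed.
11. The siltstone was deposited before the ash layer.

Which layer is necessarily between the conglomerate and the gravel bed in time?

the ash layer

Tracing the constraints gives the conglomerate → the ash layer → the gravel bed, so the ash layer sits after the conglomerate and before the gravel bed.
No other layer is forced both after the conglomerate and before the gravel bed.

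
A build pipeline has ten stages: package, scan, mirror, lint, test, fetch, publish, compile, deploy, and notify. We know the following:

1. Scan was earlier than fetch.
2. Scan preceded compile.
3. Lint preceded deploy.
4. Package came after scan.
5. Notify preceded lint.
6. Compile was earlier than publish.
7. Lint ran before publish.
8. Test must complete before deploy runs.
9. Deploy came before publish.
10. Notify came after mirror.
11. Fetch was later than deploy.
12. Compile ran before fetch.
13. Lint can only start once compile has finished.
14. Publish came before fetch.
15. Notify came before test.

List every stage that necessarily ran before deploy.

Directly stated before deploy: lint and test.
Compile reaches deploy via compile → lint → deploy.
Mirror reaches deploy via mirror → notify → lint → deploy.
Notify reaches deploy via notify → lint → deploy.
Likewise scan reaches deploy by chaining the stated constraints.
No chain forces package (or any of the others) ahead of deploy.

compile, lint, mirror, notify, scan, test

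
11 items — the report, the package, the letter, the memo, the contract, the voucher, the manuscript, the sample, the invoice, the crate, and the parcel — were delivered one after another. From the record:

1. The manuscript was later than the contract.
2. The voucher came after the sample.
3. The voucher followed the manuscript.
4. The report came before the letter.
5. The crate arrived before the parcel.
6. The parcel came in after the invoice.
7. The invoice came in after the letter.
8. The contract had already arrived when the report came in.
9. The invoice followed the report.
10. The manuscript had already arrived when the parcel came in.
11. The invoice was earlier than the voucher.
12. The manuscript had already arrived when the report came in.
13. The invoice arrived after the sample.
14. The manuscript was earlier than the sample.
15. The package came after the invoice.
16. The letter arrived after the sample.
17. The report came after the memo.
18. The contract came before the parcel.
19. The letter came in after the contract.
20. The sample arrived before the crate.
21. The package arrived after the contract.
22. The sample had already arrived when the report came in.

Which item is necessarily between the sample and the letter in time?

the report

Tracing the constraints gives the sample → the report → the letter, so the report sits after the sample and before the letter.
No other item is forced both after the sample and before the letter.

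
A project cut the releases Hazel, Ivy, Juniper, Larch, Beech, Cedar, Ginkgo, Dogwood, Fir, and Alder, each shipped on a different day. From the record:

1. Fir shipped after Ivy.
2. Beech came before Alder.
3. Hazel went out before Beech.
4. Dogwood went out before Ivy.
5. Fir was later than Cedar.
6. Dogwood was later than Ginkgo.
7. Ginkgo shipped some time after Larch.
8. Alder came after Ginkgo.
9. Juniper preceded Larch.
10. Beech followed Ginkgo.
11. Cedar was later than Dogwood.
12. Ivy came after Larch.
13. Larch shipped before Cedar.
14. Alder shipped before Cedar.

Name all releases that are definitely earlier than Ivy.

Dogwood, Ginkgo, Juniper, Larch

Directly stated before Ivy: Dogwood and Larch.
Ginkgo reaches Ivy via Ginkgo → Dogwood → Ivy.
Juniper reaches Ivy via Juniper → Larch → Ivy.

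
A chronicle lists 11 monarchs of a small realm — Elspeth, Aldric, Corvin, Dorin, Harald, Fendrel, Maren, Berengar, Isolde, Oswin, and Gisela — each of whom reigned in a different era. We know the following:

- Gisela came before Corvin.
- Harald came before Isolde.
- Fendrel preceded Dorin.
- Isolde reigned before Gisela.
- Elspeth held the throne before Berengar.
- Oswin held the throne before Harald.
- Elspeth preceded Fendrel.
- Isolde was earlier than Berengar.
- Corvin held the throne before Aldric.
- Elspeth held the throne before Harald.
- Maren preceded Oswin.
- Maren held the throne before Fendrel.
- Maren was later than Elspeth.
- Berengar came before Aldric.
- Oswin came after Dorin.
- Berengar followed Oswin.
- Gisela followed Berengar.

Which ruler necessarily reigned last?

Every other ruler has a chain of constraints placing them before Aldric, so Aldric is last.

Aldric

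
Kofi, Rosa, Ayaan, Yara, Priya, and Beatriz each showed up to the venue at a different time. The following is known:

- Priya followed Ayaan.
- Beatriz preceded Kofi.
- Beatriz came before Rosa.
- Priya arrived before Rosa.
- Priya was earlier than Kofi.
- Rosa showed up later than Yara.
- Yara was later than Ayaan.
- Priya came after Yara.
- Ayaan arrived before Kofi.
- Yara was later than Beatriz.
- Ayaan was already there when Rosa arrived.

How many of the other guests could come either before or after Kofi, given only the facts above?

1

Forced before Kofi: Ayaan, Beatriz, Priya, and Yara.
That leaves Rosa with no forced order relative to Kofi — 1.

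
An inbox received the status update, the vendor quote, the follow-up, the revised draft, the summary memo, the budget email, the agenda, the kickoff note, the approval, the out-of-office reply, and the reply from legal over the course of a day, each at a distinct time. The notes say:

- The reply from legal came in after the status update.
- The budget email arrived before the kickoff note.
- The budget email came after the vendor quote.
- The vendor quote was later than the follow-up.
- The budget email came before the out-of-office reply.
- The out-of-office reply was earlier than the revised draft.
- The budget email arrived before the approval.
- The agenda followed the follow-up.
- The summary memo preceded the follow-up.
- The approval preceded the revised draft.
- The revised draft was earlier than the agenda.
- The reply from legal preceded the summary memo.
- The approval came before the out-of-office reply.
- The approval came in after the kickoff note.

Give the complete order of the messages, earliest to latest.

The constraints fix every adjacent pair, so only one ordering works:
the status update → the reply from legal → the summary memo → the follow-up → the vendor quote → the budget email → the kickoff note → the approval → the out-of-office reply → the revised draft → the agenda.

the status update, the reply from legal, the summary memo, the follow-up, the vendor quote, the budget email, the kickoff note, the approval, the out-of-office reply, the revised draft, the agenda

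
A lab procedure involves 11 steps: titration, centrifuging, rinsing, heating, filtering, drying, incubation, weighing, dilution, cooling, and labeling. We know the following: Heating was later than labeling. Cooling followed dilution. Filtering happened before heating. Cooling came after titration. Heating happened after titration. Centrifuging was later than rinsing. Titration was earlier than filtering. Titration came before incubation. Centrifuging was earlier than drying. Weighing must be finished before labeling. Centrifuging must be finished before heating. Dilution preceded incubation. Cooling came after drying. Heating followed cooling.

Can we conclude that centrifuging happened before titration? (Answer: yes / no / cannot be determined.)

No chain of stated constraints runs from centrifuging to titration, and none runs from titration to centrifuging either.
So the relative order of centrifuging and titration is not fixed by the given facts.

cannot be determined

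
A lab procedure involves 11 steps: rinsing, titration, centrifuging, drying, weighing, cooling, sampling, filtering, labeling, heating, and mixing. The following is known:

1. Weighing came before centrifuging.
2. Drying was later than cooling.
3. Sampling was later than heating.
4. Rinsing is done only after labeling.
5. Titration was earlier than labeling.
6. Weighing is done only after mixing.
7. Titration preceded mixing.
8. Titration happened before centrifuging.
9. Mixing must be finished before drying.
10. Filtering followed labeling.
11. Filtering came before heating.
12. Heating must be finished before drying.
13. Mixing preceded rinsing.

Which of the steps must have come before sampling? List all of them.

Directly stated before sampling: heating.
Filtering reaches sampling via filtering → heating → sampling.
Labeling reaches sampling via labeling → filtering → heating → sampling.
Titration reaches sampling via titration → labeling → filtering → heating → sampling.
No chain forces drying (or any of the others) ahead of sampling.

filtering, heating, labeling, titration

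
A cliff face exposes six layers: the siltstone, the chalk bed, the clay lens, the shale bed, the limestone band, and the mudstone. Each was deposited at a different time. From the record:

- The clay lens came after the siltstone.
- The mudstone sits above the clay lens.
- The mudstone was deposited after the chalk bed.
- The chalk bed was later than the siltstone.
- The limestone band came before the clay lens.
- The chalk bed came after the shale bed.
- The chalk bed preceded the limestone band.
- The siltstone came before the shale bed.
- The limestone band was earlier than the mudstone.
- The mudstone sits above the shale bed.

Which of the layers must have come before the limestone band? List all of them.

Directly stated before the limestone band: the chalk bed.
The shale bed reaches the limestone band via the shale bed → the chalk bed → the limestone band.
The siltstone reaches the limestone band via the siltstone → the chalk bed → the limestone band.

the chalk bed, the shale bed, the siltstone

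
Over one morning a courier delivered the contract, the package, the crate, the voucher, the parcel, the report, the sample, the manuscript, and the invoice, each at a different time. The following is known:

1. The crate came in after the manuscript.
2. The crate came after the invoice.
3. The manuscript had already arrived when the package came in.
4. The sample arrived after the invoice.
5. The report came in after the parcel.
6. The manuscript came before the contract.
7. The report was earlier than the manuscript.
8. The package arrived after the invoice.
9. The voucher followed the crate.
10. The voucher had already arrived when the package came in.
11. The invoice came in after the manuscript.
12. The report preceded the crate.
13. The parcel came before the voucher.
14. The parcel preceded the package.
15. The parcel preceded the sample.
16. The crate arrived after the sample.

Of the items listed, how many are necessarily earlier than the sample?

4

Directly stated before the sample: the invoice and the parcel.
The manuscript reaches the sample via the manuscript → the invoice → the sample.
The report reaches the sample via the report → the manuscript → the invoice → the sample.
That's the invoice, the manuscript, the parcel, and the report — 4 in all.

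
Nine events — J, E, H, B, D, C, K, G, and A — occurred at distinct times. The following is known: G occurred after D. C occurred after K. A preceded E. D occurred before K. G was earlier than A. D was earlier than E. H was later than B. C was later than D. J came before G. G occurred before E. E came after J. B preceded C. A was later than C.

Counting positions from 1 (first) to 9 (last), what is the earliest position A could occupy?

7

B, C, D, G, J, and K must all come before A — 6 forced predecessors.
Nothing else is forced ahead of A, so its earliest slot is position 6 + 1 = 7.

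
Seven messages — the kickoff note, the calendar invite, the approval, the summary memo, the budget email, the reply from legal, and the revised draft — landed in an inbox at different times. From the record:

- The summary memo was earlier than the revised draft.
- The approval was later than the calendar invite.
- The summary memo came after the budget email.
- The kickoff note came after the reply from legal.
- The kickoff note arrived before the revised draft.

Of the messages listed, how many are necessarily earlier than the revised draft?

4

Directly stated before the revised draft: the kickoff note and the summary memo.
The budget email reaches the revised draft via the budget email → the summary memo → the revised draft.
The reply from legal reaches the revised draft via the reply from legal → the kickoff note → the revised draft.
No chain forces the approval (or any of the others) ahead of the revised draft.
That's the budget email, the kickoff note, the reply from legal, and the summary memo — 4 in all.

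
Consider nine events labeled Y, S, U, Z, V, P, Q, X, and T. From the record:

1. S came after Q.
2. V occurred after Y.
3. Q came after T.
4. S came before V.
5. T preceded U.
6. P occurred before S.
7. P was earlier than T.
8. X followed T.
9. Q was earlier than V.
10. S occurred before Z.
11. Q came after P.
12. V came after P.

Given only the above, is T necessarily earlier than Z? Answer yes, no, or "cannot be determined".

Chain the constraints: T → Q → S → Z. Each link is directly stated, so T comes before Z.

yes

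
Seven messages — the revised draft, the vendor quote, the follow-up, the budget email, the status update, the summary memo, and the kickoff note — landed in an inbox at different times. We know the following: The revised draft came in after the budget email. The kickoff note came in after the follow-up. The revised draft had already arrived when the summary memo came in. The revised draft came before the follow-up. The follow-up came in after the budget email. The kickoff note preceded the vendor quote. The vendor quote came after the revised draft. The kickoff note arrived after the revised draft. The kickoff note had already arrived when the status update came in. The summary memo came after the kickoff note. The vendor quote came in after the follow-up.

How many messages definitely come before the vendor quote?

4

Directly stated before the vendor quote: the follow-up, the kickoff note, and the revised draft.
The budget email reaches the vendor quote via the budget email → the follow-up → the vendor quote.
No chain forces the summary memo (or any of the others) ahead of the vendor quote.
That's the budget email, the follow-up, the kickoff note, and the revised draft — 4 in all.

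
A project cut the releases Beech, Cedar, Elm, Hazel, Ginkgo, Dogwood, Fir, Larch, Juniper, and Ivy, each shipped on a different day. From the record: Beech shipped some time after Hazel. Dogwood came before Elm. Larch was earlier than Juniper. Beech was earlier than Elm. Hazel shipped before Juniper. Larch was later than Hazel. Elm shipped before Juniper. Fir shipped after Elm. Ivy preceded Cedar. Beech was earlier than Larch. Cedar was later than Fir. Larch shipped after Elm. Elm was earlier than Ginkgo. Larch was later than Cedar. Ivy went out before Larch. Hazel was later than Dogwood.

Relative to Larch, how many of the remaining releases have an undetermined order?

Forced before Larch: Beech, Cedar, Dogwood, Elm, Fir, Hazel, and Ivy; forced after Larch: Juniper.
That leaves Ginkgo with no forced order relative to Larch — 1.

1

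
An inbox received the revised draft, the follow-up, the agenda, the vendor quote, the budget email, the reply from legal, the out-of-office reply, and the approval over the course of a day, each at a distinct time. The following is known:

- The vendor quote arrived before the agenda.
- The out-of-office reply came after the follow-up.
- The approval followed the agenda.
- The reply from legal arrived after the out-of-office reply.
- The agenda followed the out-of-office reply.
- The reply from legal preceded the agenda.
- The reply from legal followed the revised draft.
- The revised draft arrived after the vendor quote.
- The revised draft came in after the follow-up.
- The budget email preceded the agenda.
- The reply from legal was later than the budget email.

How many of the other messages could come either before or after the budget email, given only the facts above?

Forced after the budget email: the agenda, the approval, and the reply from legal.
That leaves the follow-up, the out-of-office reply, the revised draft, and the vendor quote with no forced order relative to the budget email — 4.

4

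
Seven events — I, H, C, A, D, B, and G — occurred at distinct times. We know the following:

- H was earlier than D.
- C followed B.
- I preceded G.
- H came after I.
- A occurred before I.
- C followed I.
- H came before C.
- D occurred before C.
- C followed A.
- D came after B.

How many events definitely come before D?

Directly stated before D: B and H.
A reaches D via A → I → H → D.
I reaches D via I → H → D.
No chain forces G (or any of the others) ahead of D.
That's A, B, H, and I — 4 in all.

4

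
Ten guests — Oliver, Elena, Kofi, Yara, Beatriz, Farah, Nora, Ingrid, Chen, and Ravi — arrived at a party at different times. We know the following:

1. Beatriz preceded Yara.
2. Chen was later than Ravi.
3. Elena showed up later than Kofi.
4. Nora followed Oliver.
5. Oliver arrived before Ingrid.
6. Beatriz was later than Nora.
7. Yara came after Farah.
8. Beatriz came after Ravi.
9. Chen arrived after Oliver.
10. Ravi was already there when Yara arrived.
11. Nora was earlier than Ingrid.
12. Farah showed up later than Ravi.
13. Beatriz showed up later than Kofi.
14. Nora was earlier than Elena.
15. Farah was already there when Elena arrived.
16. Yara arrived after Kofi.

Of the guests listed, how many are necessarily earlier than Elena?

Directly stated before Elena: Farah, Kofi, and Nora.
Oliver reaches Elena via Oliver → Nora → Elena.
Ravi reaches Elena via Ravi → Farah → Elena.
No chain forces Yara (or any of the others) ahead of Elena.
That's Farah, Kofi, Nora, Oliver, and Ravi — 5 in all.

5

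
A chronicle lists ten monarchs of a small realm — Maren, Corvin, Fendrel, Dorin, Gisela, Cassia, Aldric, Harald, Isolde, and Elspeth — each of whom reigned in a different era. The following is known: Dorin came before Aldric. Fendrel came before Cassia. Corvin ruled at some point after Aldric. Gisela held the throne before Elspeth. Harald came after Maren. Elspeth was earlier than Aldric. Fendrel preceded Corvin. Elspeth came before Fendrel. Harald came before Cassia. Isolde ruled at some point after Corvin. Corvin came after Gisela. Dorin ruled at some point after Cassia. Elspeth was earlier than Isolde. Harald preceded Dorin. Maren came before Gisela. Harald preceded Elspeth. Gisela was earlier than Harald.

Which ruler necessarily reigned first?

Maren

Maren has a chain of constraints placing them before every other ruler, so Maren must be first.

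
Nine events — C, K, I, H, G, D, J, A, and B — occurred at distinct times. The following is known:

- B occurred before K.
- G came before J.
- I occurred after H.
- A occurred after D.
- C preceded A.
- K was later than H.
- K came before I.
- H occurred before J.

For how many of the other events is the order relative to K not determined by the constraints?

Forced before K: B and H; forced after K: I.
That leaves A, C, D, G, and J with no forced order relative to K — 5.

5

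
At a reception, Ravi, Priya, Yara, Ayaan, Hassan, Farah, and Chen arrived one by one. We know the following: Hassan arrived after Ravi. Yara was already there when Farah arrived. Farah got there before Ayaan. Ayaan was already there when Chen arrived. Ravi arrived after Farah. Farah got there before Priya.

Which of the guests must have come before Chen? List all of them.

Directly stated before Chen: Ayaan.
Farah reaches Chen via Farah → Ayaan → Chen.
Yara reaches Chen via Yara → Farah → Ayaan → Chen.

Ayaan, Farah, Yara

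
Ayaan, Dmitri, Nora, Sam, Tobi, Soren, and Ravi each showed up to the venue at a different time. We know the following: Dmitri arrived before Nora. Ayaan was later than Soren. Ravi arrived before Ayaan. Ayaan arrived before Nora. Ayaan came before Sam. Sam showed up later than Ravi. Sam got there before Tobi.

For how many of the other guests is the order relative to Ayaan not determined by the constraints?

1

Forced before Ayaan: Ravi and Soren; forced after Ayaan: Nora, Sam, and Tobi.
That leaves Dmitri with no forced order relative to Ayaan — 1.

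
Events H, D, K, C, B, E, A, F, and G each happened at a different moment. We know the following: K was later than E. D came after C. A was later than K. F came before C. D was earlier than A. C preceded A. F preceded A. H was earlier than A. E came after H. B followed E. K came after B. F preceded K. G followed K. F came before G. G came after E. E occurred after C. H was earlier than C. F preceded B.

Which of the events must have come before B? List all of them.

C, E, F, H

Directly stated before B: E and F.
C reaches B via C → E → B.
H reaches B via H → E → B.
No chain forces D (or any of the others) ahead of B.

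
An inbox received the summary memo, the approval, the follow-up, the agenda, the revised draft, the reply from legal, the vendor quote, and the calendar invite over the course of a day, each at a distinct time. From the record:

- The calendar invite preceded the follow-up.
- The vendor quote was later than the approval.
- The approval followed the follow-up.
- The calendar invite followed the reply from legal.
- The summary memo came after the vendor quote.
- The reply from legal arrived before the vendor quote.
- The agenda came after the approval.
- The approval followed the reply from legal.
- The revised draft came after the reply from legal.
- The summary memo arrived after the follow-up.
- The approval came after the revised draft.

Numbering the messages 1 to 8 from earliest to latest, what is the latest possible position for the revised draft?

4

The revised draft must come before the agenda, the approval, the summary memo, and the vendor quote — 4 messages forced after it.
Everything else can be placed before the revised draft in some valid order, so the revised draft can sit as late as position 8 − 4 = 4.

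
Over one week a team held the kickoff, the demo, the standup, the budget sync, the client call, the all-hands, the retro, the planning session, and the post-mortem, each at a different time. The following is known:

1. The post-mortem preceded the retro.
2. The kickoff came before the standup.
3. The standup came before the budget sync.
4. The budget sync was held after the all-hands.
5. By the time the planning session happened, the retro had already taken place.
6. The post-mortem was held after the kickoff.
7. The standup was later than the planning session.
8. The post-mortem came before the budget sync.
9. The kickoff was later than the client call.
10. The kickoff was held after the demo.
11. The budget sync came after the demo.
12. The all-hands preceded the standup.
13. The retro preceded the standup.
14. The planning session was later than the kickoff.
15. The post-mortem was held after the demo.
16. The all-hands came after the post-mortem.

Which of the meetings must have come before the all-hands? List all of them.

Directly stated before the all-hands: the post-mortem.
The client call reaches the all-hands via the client call → the kickoff → the post-mortem → the all-hands.
The demo reaches the all-hands via the demo → the post-mortem → the all-hands.
The kickoff reaches the all-hands via the kickoff → the post-mortem → the all-hands.
No chain forces the planning session (or any of the others) ahead of the all-hands.

the client call, the demo, the kickoff, the post-mortem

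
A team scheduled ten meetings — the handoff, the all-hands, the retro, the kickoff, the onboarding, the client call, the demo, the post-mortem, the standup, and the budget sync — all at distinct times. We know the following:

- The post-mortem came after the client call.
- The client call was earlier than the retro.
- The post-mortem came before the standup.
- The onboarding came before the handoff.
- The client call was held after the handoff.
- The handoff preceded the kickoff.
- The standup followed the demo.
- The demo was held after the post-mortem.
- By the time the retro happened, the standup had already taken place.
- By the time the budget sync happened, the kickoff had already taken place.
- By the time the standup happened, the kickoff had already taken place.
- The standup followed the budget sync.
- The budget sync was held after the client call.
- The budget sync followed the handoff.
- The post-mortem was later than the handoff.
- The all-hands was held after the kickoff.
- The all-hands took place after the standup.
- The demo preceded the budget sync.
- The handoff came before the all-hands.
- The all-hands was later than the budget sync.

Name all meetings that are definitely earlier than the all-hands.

the budget sync, the client call, the demo, the handoff, the kickoff, the onboarding, the post-mortem, the standup

Directly stated before the all-hands: the budget sync, the handoff, the kickoff, and the standup.
The client call reaches the all-hands via the client call → the budget sync → the all-hands.
The demo reaches the all-hands via the demo → the budget sync → the all-hands.
The onboarding reaches the all-hands via the onboarding → the handoff → the all-hands.
Likewise the post-mortem reaches the all-hands by chaining the stated constraints.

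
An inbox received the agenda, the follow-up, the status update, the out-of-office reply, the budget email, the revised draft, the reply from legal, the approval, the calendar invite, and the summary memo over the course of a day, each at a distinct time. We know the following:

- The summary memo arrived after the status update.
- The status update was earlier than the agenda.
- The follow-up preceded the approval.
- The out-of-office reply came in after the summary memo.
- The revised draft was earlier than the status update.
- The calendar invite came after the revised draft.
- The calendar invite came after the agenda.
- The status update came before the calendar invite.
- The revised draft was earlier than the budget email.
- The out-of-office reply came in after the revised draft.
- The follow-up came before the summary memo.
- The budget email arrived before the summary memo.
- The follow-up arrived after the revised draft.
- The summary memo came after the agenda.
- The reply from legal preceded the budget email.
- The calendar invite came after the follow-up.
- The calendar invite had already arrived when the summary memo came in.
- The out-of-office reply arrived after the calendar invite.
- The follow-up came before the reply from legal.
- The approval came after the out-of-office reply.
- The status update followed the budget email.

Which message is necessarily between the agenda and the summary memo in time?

Tracing the constraints gives the agenda → the calendar invite → the summary memo, so the calendar invite sits after the agenda and before the summary memo.
No other message is forced both after the agenda and before the summary memo.

the calendar invite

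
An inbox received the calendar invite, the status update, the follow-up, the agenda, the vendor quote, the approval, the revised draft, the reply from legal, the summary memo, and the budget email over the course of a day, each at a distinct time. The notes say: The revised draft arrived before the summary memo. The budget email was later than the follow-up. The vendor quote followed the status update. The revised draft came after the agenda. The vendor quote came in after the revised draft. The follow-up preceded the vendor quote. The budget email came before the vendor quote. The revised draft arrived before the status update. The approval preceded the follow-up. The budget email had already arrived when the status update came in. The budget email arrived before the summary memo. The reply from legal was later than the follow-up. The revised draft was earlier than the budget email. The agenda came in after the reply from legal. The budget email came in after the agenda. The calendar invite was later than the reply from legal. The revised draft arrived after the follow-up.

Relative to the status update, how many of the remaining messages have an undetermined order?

2

Forced before the status update: the agenda, the approval, the budget email, the follow-up, the reply from legal, and the revised draft; forced after the status update: the vendor quote.
That leaves the calendar invite and the summary memo with no forced order relative to the status update — 2.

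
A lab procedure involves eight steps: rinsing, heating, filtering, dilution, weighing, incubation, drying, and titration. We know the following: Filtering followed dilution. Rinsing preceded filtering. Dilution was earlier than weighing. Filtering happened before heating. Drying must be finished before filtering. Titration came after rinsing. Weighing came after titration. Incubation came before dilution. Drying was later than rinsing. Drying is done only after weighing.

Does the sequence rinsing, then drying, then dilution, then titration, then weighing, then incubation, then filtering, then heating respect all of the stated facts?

no

The constraints require weighing before drying, but in the proposed sequence drying appears ahead of weighing. That one violation is enough.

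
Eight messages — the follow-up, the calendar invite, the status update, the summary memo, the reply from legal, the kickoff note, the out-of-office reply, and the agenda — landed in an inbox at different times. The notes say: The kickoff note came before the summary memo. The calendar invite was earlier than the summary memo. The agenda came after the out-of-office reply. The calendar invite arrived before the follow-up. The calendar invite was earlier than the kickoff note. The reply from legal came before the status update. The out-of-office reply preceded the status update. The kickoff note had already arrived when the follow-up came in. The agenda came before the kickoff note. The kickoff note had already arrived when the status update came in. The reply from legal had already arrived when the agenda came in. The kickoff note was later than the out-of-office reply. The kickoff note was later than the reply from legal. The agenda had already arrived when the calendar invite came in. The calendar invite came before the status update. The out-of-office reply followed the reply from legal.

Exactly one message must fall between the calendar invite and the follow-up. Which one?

the kickoff note

Tracing the constraints gives the calendar invite → the kickoff note → the follow-up, so the kickoff note sits after the calendar invite and before the follow-up.
No other message is forced both after the calendar invite and before the follow-up.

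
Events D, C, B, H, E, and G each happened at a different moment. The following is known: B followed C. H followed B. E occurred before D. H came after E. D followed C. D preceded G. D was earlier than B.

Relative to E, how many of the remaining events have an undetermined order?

Forced after E: B, D, G, and H.
That leaves C with no forced order relative to E — 1.

1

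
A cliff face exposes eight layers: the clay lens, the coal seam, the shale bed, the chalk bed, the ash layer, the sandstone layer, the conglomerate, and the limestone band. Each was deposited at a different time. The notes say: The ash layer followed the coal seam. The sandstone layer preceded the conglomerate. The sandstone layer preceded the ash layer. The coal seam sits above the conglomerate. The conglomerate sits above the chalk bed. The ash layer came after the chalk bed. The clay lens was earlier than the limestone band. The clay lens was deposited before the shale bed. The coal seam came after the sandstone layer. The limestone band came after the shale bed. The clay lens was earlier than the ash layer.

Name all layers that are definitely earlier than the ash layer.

the chalk bed, the clay lens, the coal seam, the conglomerate, the sandstone layer

Directly stated before the ash layer: the chalk bed, the clay lens, the coal seam, and the sandstone layer.
The conglomerate reaches the ash layer via the conglomerate → the coal seam → the ash layer.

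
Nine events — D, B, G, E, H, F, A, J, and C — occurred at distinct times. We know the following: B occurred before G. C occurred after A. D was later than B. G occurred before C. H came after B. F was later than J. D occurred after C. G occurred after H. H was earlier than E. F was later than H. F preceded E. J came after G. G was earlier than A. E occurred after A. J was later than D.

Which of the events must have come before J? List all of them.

Directly stated before J: D and G.
A reaches J via A → C → D → J.
B reaches J via B → G → J.
C reaches J via C → D → J.
Likewise H reaches J by chaining the stated constraints.
No chain forces F (or any of the others) ahead of J.

A, B, C, D, G, H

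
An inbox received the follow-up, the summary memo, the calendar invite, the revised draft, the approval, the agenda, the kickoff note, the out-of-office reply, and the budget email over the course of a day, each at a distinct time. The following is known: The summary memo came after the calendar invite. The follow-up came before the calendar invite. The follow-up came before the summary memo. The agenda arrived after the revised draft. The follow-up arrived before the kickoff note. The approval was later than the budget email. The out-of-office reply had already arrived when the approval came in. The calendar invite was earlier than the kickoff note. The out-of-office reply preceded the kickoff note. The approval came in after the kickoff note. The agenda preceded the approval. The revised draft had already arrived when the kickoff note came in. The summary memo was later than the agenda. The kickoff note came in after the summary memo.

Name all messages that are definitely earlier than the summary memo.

Directly stated before the summary memo: the agenda, the calendar invite, and the follow-up.
The revised draft reaches the summary memo via the revised draft → the agenda → the summary memo.
No chain forces the approval (or any of the others) ahead of the summary memo.

the agenda, the calendar invite, the follow-up, the revised draft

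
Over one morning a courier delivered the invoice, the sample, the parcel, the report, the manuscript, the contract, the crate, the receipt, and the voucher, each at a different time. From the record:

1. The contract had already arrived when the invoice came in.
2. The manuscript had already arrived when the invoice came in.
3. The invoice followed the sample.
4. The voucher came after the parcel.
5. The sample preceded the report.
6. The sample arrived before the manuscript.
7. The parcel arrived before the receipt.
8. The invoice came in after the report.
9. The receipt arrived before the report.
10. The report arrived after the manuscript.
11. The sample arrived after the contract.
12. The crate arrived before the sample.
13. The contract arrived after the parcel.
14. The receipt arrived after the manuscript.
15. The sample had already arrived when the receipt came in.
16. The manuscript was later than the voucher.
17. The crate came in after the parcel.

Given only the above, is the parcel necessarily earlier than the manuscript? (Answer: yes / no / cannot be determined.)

Chain the constraints: the parcel → the voucher → the manuscript. Each link is directly stated, so the parcel comes before the manuscript.

yes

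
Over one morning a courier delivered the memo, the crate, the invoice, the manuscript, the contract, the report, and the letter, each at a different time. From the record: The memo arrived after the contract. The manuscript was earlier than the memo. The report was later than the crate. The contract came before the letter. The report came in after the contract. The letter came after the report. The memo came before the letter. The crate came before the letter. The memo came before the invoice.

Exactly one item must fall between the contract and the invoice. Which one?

Tracing the constraints gives the contract → the memo → the invoice, so the memo sits after the contract and before the invoice.
No other item is forced both after the contract and before the invoice.

the memo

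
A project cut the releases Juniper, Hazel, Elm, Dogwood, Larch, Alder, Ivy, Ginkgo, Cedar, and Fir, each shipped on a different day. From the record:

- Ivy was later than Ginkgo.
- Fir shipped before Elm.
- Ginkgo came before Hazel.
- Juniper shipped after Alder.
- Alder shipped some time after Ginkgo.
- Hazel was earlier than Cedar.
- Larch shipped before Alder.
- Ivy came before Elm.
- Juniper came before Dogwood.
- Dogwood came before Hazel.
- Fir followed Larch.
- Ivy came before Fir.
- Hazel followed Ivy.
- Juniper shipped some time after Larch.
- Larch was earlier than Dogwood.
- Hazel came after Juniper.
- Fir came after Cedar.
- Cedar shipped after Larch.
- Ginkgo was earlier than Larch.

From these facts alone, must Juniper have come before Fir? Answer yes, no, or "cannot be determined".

Chain the constraints: Juniper → Hazel → Cedar → Fir. Each link is directly stated, so Juniper comes before Fir.

yes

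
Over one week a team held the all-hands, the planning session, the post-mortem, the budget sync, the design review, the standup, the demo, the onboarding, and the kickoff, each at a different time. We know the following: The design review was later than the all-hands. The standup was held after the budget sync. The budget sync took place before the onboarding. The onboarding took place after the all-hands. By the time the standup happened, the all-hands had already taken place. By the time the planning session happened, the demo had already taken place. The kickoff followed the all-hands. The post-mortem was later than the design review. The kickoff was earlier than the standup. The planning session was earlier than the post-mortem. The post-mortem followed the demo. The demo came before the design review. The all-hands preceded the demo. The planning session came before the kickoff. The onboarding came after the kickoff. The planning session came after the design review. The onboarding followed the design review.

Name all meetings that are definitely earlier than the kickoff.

Directly stated before the kickoff: the all-hands and the planning session.
The demo reaches the kickoff via the demo → the planning session → the kickoff.
The design review reaches the kickoff via the design review → the planning session → the kickoff.

the all-hands, the demo, the design review, the planning session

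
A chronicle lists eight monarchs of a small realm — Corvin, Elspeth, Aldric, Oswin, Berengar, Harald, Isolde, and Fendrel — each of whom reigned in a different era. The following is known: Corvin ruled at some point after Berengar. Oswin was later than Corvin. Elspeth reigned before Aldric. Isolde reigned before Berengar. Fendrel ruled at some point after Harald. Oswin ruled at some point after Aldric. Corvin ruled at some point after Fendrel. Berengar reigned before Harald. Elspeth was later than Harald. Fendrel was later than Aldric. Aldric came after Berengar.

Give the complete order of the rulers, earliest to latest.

The constraints fix every adjacent pair, so only one ordering works:
Isolde → Berengar → Harald → Elspeth → Aldric → Fendrel → Corvin → Oswin.

Isolde, Berengar, Harald, Elspeth, Aldric, Fendrel, Corvin, Oswin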